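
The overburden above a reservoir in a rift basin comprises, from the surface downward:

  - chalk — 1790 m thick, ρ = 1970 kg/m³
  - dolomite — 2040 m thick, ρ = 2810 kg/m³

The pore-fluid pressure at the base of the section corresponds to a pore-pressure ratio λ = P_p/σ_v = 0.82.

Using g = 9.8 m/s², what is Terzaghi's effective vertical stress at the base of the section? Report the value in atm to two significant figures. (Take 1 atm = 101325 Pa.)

Overburden (lithostatic) stress σ_v:
chalk: 1970 kg/m³ × 9.8 m/s² × 1790 m = 3.456×10^7 Pa = 34.56 MPa
dolomite: 2810 kg/m³ × 9.8 m/s² × 2040 m = 5.618×10^7 Pa = 56.18 MPa
Total = 34.56 + 56.18 = 90.735 MPa
Pore pressure P_p = λ·σ_v = 0.82 × 90.74 MPa = 74.40 MPa
Effective stress σ' = σ_v − P_p = 90.74 − 74.40 = 16.332 MPa = 161.19 atm

160 atm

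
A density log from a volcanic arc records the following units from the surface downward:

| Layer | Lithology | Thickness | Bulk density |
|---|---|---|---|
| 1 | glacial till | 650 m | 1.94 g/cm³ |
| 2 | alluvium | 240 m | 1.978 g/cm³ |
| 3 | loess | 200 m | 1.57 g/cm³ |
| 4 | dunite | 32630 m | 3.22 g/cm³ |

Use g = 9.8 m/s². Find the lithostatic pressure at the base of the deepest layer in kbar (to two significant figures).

10 kbar

glacial till: 1940 kg/m³ × 9.8 m/s² × 650 m = 1.236×10^7 Pa = 0.1236 kbar
alluvium: 1978 kg/m³ × 9.8 m/s² × 240 m = 4.652×10^6 Pa = 0.04652 kbar
loess: 1570 kg/m³ × 9.8 m/s² × 200 m = 3.077×10^6 Pa = 0.03077 kbar
dunite: 3220 kg/m³ × 9.8 m/s² × 32630 m = 1.030×10^9 Pa = 10.30 kbar
Total = 0.1236 + 0.04652 + 0.03077 + 10.30 = 10.498 kbar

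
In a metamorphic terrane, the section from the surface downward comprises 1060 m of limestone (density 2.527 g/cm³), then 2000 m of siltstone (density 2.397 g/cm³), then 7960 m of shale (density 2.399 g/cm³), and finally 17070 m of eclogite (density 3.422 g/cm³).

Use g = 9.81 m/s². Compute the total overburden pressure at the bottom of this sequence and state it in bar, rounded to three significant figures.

limestone: 2527 kg/m³ × 9.81 m/s² × 1060 m = 2.628×10^7 Pa = 262.8 bar
siltstone: 2397 kg/m³ × 9.81 m/s² × 2000 m = 4.703×10^7 Pa = 470.3 bar
shale: 2399 kg/m³ × 9.81 m/s² × 7960 m = 1.873×10^8 Pa = 1873 bar
eclogite: 3422 kg/m³ × 9.81 m/s² × 17070 m = 5.730×10^8 Pa = 5730 bar
Total = 262.8 + 470.3 + 1873 + 5730 = 8336.8 bar

8340 bar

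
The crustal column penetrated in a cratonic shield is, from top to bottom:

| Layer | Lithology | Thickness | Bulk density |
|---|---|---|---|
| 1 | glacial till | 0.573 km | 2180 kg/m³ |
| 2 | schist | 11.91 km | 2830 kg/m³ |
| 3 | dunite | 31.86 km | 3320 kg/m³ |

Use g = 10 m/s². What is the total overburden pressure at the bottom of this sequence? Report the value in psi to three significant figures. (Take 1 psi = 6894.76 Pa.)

glacial till: 2180 kg/m³ × 10 m/s² × 573 m = 1.249×10^7 Pa = 1812 psi
schist: 2830 kg/m³ × 10 m/s² × 11910 m = 3.371×10^8 Pa = 48885 psi
dunite: 3320 kg/m³ × 10 m/s² × 31860 m = 1.058×10^9 Pa = 1.534×10^5 psi
Total = 1812 + 48885 + 1.534×10^5 = 2.0411×10^5 psi

204000 psi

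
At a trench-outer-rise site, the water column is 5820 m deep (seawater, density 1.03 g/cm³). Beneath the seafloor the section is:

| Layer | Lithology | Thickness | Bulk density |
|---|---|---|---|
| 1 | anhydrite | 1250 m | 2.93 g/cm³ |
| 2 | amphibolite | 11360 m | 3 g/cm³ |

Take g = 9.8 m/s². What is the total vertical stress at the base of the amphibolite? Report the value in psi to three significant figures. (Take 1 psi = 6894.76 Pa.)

62200 psi

seawater: 1030 kg/m³ × 9.8 m/s² × 5820 m = 5.875×10^7 Pa = 8521 psi
anhydrite: 2930 kg/m³ × 9.8 m/s² × 1250 m = 3.589×10^7 Pa = 5206 psi
amphibolite: 3000 kg/m³ × 9.8 m/s² × 11360 m = 3.340×10^8 Pa = 48440 psi
Total = 8521 + 5206 + 48440 = 62167 psi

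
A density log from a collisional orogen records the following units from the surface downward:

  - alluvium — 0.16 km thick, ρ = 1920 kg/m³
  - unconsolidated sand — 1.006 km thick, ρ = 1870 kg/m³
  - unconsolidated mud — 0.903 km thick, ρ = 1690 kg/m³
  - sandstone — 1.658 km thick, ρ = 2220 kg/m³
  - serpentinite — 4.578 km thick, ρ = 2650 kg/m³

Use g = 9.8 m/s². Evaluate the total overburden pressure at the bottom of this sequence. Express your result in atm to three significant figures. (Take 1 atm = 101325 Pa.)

alluvium: 1920 kg/m³ × 9.8 m/s² × 160 m = 3.011×10^6 Pa = 29.71 atm
unconsolidated sand: 1870 kg/m³ × 9.8 m/s² × 1006 m = 1.844×10^7 Pa = 181.9 atm
unconsolidated mud: 1690 kg/m³ × 9.8 m/s² × 903 m = 1.496×10^7 Pa = 147.6 atm
sandstone: 2220 kg/m³ × 9.8 m/s² × 1658 m = 3.607×10^7 Pa = 356.0 atm
serpentinite: 2650 kg/m³ × 9.8 m/s² × 4578 m = 1.189×10^8 Pa = 1173 atm
Total = 29.71 + 181.9 + 147.6 + 356.0 + 1173 = 1888.6 atm

1890 atm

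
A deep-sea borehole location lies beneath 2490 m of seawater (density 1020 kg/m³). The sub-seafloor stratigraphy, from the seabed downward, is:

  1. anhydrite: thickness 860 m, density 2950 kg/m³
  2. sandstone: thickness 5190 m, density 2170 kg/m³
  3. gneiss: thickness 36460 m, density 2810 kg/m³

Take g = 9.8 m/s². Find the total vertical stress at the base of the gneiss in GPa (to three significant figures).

seawater: 1020 kg/m³ × 9.8 m/s² × 2490 m = 2.489×10^7 Pa = 0.02489 GPa
anhydrite: 2950 kg/m³ × 9.8 m/s² × 860 m = 2.486×10^7 Pa = 0.02486 GPa
sandstone: 2170 kg/m³ × 9.8 m/s² × 5190 m = 1.104×10^8 Pa = 0.1104 GPa
gneiss: 2810 kg/m³ × 9.8 m/s² × 36460 m = 1.004×10^9 Pa = 1.004 GPa
Total = 0.02489 + 0.02486 + 0.1104 + 1.004 = 1.1642 GPa

1.16 GPa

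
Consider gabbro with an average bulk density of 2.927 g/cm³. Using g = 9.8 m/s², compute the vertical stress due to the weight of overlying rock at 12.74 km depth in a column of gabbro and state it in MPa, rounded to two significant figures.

gabbro: 2927 kg/m³ × 9.8 m/s² × 12740 m = 3.654×10^8 Pa = 365.4 MPa

370 MPa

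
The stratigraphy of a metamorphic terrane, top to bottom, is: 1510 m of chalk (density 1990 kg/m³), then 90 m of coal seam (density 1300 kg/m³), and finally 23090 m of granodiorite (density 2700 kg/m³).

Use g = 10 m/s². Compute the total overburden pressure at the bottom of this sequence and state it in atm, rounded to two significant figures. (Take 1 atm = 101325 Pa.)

6500 atm

chalk: 1990 kg/m³ × 10 m/s² × 1510 m = 3.005×10^7 Pa = 296.6 atm
coal seam: 1300 kg/m³ × 10 m/s² × 90 m = 1.170×10^6 Pa = 11.55 atm
granodiorite: 2700 kg/m³ × 10 m/s² × 23090 m = 6.234×10^8 Pa = 6153 atm
Total = 296.6 + 11.55 + 6153 = 6460.9 atm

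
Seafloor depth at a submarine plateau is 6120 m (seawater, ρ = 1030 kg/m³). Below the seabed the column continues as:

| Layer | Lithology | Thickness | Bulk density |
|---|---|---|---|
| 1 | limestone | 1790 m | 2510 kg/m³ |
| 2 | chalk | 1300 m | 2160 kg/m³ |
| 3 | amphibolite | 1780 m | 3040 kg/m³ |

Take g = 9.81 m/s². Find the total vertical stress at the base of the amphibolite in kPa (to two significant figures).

seawater: 1030 kg/m³ × 9.81 m/s² × 6120 m = 6.184×10^7 Pa = 61838 kPa
limestone: 2510 kg/m³ × 9.81 m/s² × 1790 m = 4.408×10^7 Pa = 44075 kPa
chalk: 2160 kg/m³ × 9.81 m/s² × 1300 m = 2.755×10^7 Pa = 27546 kPa
amphibolite: 3040 kg/m³ × 9.81 m/s² × 1780 m = 5.308×10^7 Pa = 53084 kPa
Total = 61838 + 44075 + 27546 + 53084 = 1.8654×10^5 kPa

190000 kPa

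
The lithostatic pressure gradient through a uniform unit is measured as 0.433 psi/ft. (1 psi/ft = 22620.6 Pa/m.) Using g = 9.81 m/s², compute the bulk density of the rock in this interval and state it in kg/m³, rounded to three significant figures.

998 kg/m³

ρ = (dP/dz)/g = 0.433 psi/ft / 9.81 m/s² = 9794.7 Pa/m / 9.81 m/s² = 998.44 kg/m³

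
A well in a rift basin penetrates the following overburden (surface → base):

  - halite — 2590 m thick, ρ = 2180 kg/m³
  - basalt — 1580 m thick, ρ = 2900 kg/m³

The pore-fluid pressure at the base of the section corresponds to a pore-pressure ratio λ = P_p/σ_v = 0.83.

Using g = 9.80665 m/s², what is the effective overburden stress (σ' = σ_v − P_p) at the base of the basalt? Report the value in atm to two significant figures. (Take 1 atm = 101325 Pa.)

170 atm

Overburden (lithostatic) stress σ_v:
halite: 2180 kg/m³ × 9.80665 m/s² × 2590 m = 5.537×10^7 Pa = 55.37 MPa
basalt: 2900 kg/m³ × 9.80665 m/s² × 1580 m = 4.493×10^7 Pa = 44.93 MPa
Total = 55.37 + 44.93 = 100.30 MPa
Pore pressure P_p = λ·σ_v = 0.83 × 100.3 MPa = 83.25 MPa
Effective stress σ' = σ_v − P_p = 100.3 − 83.25 = 17.052 MPa = 168.29 atm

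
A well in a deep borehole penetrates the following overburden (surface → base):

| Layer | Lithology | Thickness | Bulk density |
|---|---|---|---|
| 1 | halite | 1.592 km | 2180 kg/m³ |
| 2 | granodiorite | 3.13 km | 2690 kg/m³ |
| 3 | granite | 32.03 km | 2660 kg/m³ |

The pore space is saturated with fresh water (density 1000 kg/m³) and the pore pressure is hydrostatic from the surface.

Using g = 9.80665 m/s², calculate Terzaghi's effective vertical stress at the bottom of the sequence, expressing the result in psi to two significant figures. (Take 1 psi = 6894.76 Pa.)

Overburden (lithostatic) stress σ_v:
halite: 2180 kg/m³ × 9.80665 m/s² × 1592 m = 3.403×10^7 Pa = 34.03 MPa
granodiorite: 2690 kg/m³ × 9.80665 m/s² × 3130 m = 8.257×10^7 Pa = 82.57 MPa
granite: 2660 kg/m³ × 9.80665 m/s² × 32030 m = 8.355×10^8 Pa = 835.5 MPa
Total = 34.03 + 82.57 + 835.5 = 952.13 MPa
Pore pressure P_p = 1000 kg/m³ × 9.80665 m/s² × 36752 m = 3.604×10^8 Pa = 360.4 MPa
Effective stress σ' = σ_v − P_p = 952.1 − 360.4 = 591.71 MPa = 85821 psi

86000 psi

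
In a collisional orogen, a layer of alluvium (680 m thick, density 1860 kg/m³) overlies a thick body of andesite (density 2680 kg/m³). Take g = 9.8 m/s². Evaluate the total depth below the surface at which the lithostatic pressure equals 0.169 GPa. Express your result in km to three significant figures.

6.64 km

Pressure at base of upper layers: 1860×9.8×680 = 1.240×10^7 Pa = 0.01240 GPa
Remaining pressure to be supplied by andesite: 1.690×10^8 − 1.240×10^7 = 1.566×10^8 Pa
Additional depth in andesite = 1.566×10^8 Pa / (2680 kg/m³ × 9.8 m/s²) = 5962.7 m
Total depth = 680 m + 5962.7 m = 6642.7 m
= 6.6427 km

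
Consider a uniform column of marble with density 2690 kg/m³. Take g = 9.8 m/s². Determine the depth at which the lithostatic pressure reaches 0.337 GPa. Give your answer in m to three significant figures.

h = P/(ρg) = 0.337 GPa / (2690 kg/m³ × 9.8 m/s²) = 3.370×10^8 Pa / 26362 Pa/m = 12784 m

12800 m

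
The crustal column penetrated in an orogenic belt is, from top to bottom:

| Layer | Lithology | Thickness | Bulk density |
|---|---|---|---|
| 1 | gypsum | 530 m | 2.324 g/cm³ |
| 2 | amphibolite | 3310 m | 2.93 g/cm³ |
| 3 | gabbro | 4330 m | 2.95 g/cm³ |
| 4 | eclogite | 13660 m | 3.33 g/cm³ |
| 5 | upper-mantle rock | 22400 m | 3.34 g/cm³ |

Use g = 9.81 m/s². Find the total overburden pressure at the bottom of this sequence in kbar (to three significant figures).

gypsum: 2324 kg/m³ × 9.81 m/s² × 530 m = 1.208×10^7 Pa = 0.1208 kbar
amphibolite: 2930 kg/m³ × 9.81 m/s² × 3310 m = 9.514×10^7 Pa = 0.9514 kbar
gabbro: 2950 kg/m³ × 9.81 m/s² × 4330 m = 1.253×10^8 Pa = 1.253 kbar
eclogite: 3330 kg/m³ × 9.81 m/s² × 13660 m = 4.462×10^8 Pa = 4.462 kbar
upper-mantle rock: 3340 kg/m³ × 9.81 m/s² × 22400 m = 7.339×10^8 Pa = 7.339 kbar
Total = 0.1208 + 0.9514 + 1.253 + 4.462 + 7.339 = 14.127 kbar

14.1 kbar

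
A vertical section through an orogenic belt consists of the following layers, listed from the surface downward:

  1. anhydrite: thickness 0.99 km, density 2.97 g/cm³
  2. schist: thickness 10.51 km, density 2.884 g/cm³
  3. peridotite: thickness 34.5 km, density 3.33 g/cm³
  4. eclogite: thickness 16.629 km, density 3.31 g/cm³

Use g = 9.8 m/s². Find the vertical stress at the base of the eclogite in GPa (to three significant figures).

1.99 GPa

anhydrite: 2970 kg/m³ × 9.8 m/s² × 990 m = 2.881×10^7 Pa = 0.02881 GPa
schist: 2884 kg/m³ × 9.8 m/s² × 10510 m = 2.970×10^8 Pa = 0.2970 GPa
peridotite: 3330 kg/m³ × 9.8 m/s² × 34500 m = 1.126×10^9 Pa = 1.126 GPa
eclogite: 3310 kg/m³ × 9.8 m/s² × 16629 m = 5.394×10^8 Pa = 0.5394 GPa
Total = 0.02881 + 0.2970 + 1.126 + 0.5394 = 1.9911 GPa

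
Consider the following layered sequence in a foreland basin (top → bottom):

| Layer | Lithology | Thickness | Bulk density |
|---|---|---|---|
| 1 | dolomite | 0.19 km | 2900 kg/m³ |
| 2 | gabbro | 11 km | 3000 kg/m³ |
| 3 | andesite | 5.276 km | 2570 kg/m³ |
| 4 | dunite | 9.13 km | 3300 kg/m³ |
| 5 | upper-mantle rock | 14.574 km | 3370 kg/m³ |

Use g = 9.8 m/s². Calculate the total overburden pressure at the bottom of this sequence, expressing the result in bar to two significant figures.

dolomite: 2900 kg/m³ × 9.8 m/s² × 190 m = 5.400×10^6 Pa = 54.00 bar
gabbro: 3000 kg/m³ × 9.8 m/s² × 11000 m = 3.234×10^8 Pa = 3234 bar
andesite: 2570 kg/m³ × 9.8 m/s² × 5276 m = 1.329×10^8 Pa = 1329 bar
dunite: 3300 kg/m³ × 9.8 m/s² × 9130 m = 2.953×10^8 Pa = 2953 bar
upper-mantle rock: 3370 kg/m³ × 9.8 m/s² × 14574 m = 4.813×10^8 Pa = 4813 bar
Total = 54.00 + 3234 + 1329 + 2953 + 4813 = 12383 bar

12000 bar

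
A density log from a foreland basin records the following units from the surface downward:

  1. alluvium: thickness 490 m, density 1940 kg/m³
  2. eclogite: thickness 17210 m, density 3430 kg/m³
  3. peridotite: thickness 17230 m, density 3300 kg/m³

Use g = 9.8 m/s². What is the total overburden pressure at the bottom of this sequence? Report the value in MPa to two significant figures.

1100 MPa

alluvium: 1940 kg/m³ × 9.8 m/s² × 490 m = 9.316×10^6 Pa = 9.316 MPa
eclogite: 3430 kg/m³ × 9.8 m/s² × 17210 m = 5.785×10^8 Pa = 578.5 MPa
peridotite: 3300 kg/m³ × 9.8 m/s² × 17230 m = 5.572×10^8 Pa = 557.2 MPa
Total = 9.316 + 578.5 + 557.2 = 1145.0 MPa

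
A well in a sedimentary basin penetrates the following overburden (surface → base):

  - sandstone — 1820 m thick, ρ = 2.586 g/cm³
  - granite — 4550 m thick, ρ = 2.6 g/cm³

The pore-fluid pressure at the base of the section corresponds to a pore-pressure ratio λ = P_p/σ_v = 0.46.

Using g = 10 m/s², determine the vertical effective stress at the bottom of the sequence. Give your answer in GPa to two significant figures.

0.089 GPa

Overburden (lithostatic) stress σ_v:
sandstone: 2586 kg/m³ × 10 m/s² × 1820 m = 4.707×10^7 Pa = 47.07 MPa
granite: 2600 kg/m³ × 10 m/s² × 4550 m = 1.183×10^8 Pa = 118.3 MPa
Total = 47.07 + 118.3 = 165.37 MPa
Pore pressure P_p = λ·σ_v = 0.46 × 165.4 MPa = 76.07 MPa
Effective stress σ' = σ_v − P_p = 165.4 − 76.07 = 89.297 MPa = 0.089297 GPa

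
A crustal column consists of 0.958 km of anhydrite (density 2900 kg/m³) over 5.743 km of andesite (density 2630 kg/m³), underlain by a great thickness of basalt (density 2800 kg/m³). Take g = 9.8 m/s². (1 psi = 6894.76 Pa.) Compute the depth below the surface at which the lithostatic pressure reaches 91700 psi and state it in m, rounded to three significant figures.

Pressure at base of upper layers: 2900×9.8×958 + 2630×9.8×5743 = 1.752×10^8 Pa = 25417 psi
Remaining pressure to be supplied by basalt: 6.322×10^8 − 1.752×10^8 = 4.570×10^8 Pa
Additional depth in basalt = 4.570×10^8 Pa / (2800 kg/m³ × 9.8 m/s²) = 16655 m
Total depth = 6701 m + 16655 m = 23356 m

23400 m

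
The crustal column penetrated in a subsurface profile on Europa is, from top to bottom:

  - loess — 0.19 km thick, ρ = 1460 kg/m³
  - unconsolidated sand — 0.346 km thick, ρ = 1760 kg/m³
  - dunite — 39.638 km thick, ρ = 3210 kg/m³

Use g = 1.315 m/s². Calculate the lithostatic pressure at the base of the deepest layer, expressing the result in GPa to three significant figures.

0.168 GPa

loess: 1460 kg/m³ × 1.315 m/s² × 190 m = 3.648×10^5 Pa = 3.648×10^-4 GPa
unconsolidated sand: 1760 kg/m³ × 1.315 m/s² × 346 m = 8.008×10^5 Pa = 8.008×10^-4 GPa
dunite: 3210 kg/m³ × 1.315 m/s² × 39638 m = 1.673×10^8 Pa = 0.1673 GPa
Total = 3.648×10^-4 + 8.008×10^-4 + 0.1673 = 0.16848 GPa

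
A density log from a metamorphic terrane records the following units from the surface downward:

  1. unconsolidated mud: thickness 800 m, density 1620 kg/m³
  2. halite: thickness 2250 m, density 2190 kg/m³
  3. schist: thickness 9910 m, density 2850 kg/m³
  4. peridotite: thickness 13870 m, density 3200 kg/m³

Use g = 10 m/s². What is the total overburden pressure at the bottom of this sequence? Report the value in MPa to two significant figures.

unconsolidated mud: 1620 kg/m³ × 10 m/s² × 800 m = 1.296×10^7 Pa = 12.96 MPa
halite: 2190 kg/m³ × 10 m/s² × 2250 m = 4.928×10^7 Pa = 49.27 MPa
schist: 2850 kg/m³ × 10 m/s² × 9910 m = 2.824×10^8 Pa = 282.4 MPa
peridotite: 3200 kg/m³ × 10 m/s² × 13870 m = 4.438×10^8 Pa = 443.8 MPa
Total = 12.96 + 49.27 + 282.4 + 443.8 = 788.51 MPa

790 MPa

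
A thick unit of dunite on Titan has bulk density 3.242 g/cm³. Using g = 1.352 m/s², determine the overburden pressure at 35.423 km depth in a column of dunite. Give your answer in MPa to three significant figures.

155 MPa

dunite: 3242 kg/m³ × 1.352 m/s² × 35423 m = 1.553×10^8 Pa = 155.3 MPa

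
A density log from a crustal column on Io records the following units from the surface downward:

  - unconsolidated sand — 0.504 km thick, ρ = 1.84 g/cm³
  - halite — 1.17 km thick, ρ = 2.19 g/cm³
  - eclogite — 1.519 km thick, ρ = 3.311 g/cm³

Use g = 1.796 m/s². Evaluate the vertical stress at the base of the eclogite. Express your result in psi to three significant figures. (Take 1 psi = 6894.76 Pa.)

2220 psi

unconsolidated sand: 1840 kg/m³ × 1.796 m/s² × 504 m = 1.666×10^6 Pa = 241.6 psi
halite: 2190 kg/m³ × 1.796 m/s² × 1170 m = 4.602×10^6 Pa = 667.4 psi
eclogite: 3311 kg/m³ × 1.796 m/s² × 1519 m = 9.033×10^6 Pa = 1310 psi
Total = 241.6 + 667.4 + 1310 = 2219.1 psi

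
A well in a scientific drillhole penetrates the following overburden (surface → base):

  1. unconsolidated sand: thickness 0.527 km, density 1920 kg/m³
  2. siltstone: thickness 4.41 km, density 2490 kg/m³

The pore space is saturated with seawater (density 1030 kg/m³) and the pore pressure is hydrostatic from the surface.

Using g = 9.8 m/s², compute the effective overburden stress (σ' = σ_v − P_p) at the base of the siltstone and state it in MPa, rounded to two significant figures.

68 MPa

Overburden (lithostatic) stress σ_v:
unconsolidated sand: 1920 kg/m³ × 9.8 m/s² × 527 m = 9.916×10^6 Pa = 9.916 MPa
siltstone: 2490 kg/m³ × 9.8 m/s² × 4410 m = 1.076×10^8 Pa = 107.6 MPa
Total = 9.916 + 107.6 = 117.53 MPa
Pore pressure P_p = 1030 kg/m³ × 9.8 m/s² × 4937 m = 4.983×10^7 Pa = 49.83 MPa
Effective stress σ' = σ_v − P_p = 117.5 − 49.83 = 67.695 MPa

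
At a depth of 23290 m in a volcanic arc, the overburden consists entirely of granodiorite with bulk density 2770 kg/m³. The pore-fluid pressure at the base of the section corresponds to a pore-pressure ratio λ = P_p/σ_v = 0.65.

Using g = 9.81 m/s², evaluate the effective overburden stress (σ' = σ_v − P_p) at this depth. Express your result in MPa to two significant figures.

220 MPa

Overburden (lithostatic) stress σ_v:
granodiorite: 2770 kg/m³ × 9.81 m/s² × 23290 m = 6.329×10^8 Pa = 632.9 MPa
Pore pressure P_p = λ·σ_v = 0.65 × 632.9 MPa = 411.4 MPa
Effective stress σ' = σ_v − P_p = 632.9 − 411.4 = 221.51 MPa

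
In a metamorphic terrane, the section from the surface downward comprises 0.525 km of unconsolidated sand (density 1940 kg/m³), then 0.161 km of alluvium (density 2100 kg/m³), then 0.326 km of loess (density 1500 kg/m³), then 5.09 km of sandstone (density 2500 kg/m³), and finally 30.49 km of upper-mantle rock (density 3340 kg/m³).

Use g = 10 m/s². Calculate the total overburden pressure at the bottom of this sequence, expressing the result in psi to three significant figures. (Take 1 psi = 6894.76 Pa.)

169000 psi

unconsolidated sand: 1940 kg/m³ × 10 m/s² × 525 m = 1.018×10^7 Pa = 1477 psi
alluvium: 2100 kg/m³ × 10 m/s² × 161 m = 3.381×10^6 Pa = 490.4 psi
loess: 1500 kg/m³ × 10 m/s² × 326 m = 4.890×10^6 Pa = 709.2 psi
sandstone: 2500 kg/m³ × 10 m/s² × 5090 m = 1.272×10^8 Pa = 18456 psi
upper-mantle rock: 3340 kg/m³ × 10 m/s² × 30490 m = 1.018×10^9 Pa = 1.477×10^5 psi
Total = 1477 + 490.4 + 709.2 + 18456 + 1.477×10^5 = 1.6883×10^5 psi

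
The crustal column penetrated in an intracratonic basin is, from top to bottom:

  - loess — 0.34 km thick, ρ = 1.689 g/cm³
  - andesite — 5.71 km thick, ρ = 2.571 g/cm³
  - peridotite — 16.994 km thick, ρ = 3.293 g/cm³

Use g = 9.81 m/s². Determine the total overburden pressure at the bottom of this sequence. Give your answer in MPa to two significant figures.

700 MPa

loess: 1689 kg/m³ × 9.81 m/s² × 340 m = 5.633×10^6 Pa = 5.633 MPa
andesite: 2571 kg/m³ × 9.81 m/s² × 5710 m = 1.440×10^8 Pa = 144.0 MPa
peridotite: 3293 kg/m³ × 9.81 m/s² × 16994 m = 5.490×10^8 Pa = 549.0 MPa
Total = 5.633 + 144.0 + 549.0 = 698.63 MPa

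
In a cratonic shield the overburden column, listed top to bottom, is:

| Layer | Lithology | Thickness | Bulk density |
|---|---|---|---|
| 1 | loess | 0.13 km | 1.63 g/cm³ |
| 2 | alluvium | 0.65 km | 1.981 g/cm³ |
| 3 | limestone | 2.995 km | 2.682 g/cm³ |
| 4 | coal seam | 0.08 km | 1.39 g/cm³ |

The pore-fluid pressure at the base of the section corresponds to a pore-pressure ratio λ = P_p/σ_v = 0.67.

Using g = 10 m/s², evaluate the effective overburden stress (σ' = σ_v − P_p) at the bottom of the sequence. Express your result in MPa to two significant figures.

Overburden (lithostatic) stress σ_v:
loess: 1630 kg/m³ × 10 m/s² × 130 m = 2.119×10^6 Pa = 2.119 MPa
alluvium: 1981 kg/m³ × 10 m/s² × 650 m = 1.288×10^7 Pa = 12.88 MPa
limestone: 2682 kg/m³ × 10 m/s² × 2995 m = 8.033×10^7 Pa = 80.33 MPa
coal seam: 1390 kg/m³ × 10 m/s² × 80 m = 1.112×10^6 Pa = 1.112 MPa
Total = 2.119 + 12.88 + 80.33 + 1.112 = 96.433 MPa
Pore pressure P_p = λ·σ_v = 0.67 × 96.43 MPa = 64.61 MPa
Effective stress σ' = σ_v − P_p = 96.43 − 64.61 = 31.823 MPa

32 MPa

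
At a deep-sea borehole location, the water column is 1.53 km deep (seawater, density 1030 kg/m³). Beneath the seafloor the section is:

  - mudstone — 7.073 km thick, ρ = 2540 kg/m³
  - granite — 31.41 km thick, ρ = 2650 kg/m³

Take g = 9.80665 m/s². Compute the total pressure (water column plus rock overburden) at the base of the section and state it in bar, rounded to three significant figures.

10100 bar

seawater: 1030 kg/m³ × 9.80665 m/s² × 1530 m = 1.545×10^7 Pa = 154.5 bar
mudstone: 2540 kg/m³ × 9.80665 m/s² × 7073 m = 1.762×10^8 Pa = 1762 bar
granite: 2650 kg/m³ × 9.80665 m/s² × 31410 m = 8.163×10^8 Pa = 8163 bar
Total = 154.5 + 1762 + 8163 = 10079 bar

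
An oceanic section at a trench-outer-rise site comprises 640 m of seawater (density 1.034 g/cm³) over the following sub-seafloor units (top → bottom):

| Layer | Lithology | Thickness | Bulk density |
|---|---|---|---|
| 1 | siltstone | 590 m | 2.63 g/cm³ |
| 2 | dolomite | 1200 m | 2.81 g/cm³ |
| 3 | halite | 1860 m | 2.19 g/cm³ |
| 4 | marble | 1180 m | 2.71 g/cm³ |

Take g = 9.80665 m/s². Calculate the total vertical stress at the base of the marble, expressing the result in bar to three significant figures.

1260 bar

seawater: 1034 kg/m³ × 9.80665 m/s² × 640 m = 6.490×10^6 Pa = 64.90 bar
siltstone: 2630 kg/m³ × 9.80665 m/s² × 590 m = 1.522×10^7 Pa = 152.2 bar
dolomite: 2810 kg/m³ × 9.80665 m/s² × 1200 m = 3.307×10^7 Pa = 330.7 bar
halite: 2190 kg/m³ × 9.80665 m/s² × 1860 m = 3.995×10^7 Pa = 399.5 bar
marble: 2710 kg/m³ × 9.80665 m/s² × 1180 m = 3.136×10^7 Pa = 313.6 bar
Total = 64.90 + 152.2 + 330.7 + 399.5 + 313.6 = 1260.8 bar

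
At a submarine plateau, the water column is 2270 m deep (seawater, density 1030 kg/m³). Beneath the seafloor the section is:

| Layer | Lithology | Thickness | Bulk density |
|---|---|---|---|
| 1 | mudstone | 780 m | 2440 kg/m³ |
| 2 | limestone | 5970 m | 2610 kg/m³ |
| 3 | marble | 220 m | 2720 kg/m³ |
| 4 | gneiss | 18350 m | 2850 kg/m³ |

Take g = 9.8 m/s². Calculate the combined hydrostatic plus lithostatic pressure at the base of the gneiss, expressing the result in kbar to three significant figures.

7.13 kbar

seawater: 1030 kg/m³ × 9.8 m/s² × 2270 m = 2.291×10^7 Pa = 0.2291 kbar
mudstone: 2440 kg/m³ × 9.8 m/s² × 780 m = 1.865×10^7 Pa = 0.1865 kbar
limestone: 2610 kg/m³ × 9.8 m/s² × 5970 m = 1.527×10^8 Pa = 1.527 kbar
marble: 2720 kg/m³ × 9.8 m/s² × 220 m = 5.864×10^6 Pa = 0.05864 kbar
gneiss: 2850 kg/m³ × 9.8 m/s² × 18350 m = 5.125×10^8 Pa = 5.125 kbar
Total = 0.2291 + 0.1865 + 1.527 + 0.05864 + 5.125 = 7.1265 kbar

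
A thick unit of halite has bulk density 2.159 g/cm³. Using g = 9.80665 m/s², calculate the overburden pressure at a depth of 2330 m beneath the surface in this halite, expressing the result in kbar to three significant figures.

halite: 2159 kg/m³ × 9.80665 m/s² × 2330 m = 4.933×10^7 Pa = 0.4933 kbar

0.493 kbar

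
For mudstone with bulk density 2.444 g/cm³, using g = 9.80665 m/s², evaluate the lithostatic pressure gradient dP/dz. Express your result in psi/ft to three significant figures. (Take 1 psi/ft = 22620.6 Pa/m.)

1.06 psi/ft

dP/dz = ρg = 2444 kg/m³ × 9.80665 m/s² = 23967 Pa/m
= 23967 Pa/m × (1 psi/ft / 22621 Pa/m) = 1.0595 psi/ft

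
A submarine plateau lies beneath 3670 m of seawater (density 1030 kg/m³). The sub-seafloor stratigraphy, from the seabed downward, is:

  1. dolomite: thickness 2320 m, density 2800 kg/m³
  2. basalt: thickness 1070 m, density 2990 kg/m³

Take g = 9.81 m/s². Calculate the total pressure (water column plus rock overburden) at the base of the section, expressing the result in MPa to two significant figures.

seawater: 1030 kg/m³ × 9.81 m/s² × 3670 m = 3.708×10^7 Pa = 37.08 MPa
dolomite: 2800 kg/m³ × 9.81 m/s² × 2320 m = 6.373×10^7 Pa = 63.73 MPa
basalt: 2990 kg/m³ × 9.81 m/s² × 1070 m = 3.139×10^7 Pa = 31.39 MPa
Total = 37.08 + 63.73 + 31.39 = 132.19 MPa

130 MPa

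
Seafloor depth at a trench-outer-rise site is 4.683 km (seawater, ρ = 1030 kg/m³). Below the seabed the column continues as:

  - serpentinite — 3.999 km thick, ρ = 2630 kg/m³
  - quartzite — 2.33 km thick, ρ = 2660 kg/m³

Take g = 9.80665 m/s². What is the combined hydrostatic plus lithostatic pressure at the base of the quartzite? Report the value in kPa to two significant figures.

seawater: 1030 kg/m³ × 9.80665 m/s² × 4683 m = 4.730×10^7 Pa = 47302 kPa
serpentinite: 2630 kg/m³ × 9.80665 m/s² × 3999 m = 1.031×10^8 Pa = 1.031×10^5 kPa
quartzite: 2660 kg/m³ × 9.80665 m/s² × 2330 m = 6.078×10^7 Pa = 60780 kPa
Total = 47302 + 1.031×10^5 + 60780 = 2.1122×10^5 kPa

210000 kPa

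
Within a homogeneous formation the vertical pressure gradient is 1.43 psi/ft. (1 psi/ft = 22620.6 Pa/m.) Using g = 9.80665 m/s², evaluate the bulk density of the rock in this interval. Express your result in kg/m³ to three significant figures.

ρ = (dP/dz)/g = 1.43 psi/ft / 9.80665 m/s² = 32347 Pa/m / 9.80665 m/s² = 3298.5 kg/m³

3300 kg/m³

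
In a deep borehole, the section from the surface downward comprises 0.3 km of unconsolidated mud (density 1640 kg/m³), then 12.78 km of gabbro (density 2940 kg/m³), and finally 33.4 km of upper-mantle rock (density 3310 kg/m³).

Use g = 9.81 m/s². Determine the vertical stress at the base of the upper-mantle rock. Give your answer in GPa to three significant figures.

unconsolidated mud: 1640 kg/m³ × 9.81 m/s² × 300 m = 4.827×10^6 Pa = 4.827×10^-3 GPa
gabbro: 2940 kg/m³ × 9.81 m/s² × 12780 m = 3.686×10^8 Pa = 0.3686 GPa
upper-mantle rock: 3310 kg/m³ × 9.81 m/s² × 33400 m = 1.085×10^9 Pa = 1.085 GPa
Total = 4.827×10^-3 + 0.3686 + 1.085 = 1.4580 GPa

1.46 GPa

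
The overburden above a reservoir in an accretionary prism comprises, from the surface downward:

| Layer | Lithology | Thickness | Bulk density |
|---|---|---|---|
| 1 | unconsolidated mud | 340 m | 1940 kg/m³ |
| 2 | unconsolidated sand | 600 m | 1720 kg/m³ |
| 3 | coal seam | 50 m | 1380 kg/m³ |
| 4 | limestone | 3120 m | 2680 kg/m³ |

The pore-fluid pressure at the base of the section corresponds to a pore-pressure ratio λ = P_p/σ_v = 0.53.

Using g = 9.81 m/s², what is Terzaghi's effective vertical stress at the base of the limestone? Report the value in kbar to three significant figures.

0.467 kbar

Overburden (lithostatic) stress σ_v:
unconsolidated mud: 1940 kg/m³ × 9.81 m/s² × 340 m = 6.471×10^6 Pa = 6.471 MPa
unconsolidated sand: 1720 kg/m³ × 9.81 m/s² × 600 m = 1.012×10^7 Pa = 10.12 MPa
coal seam: 1380 kg/m³ × 9.81 m/s² × 50 m = 6.769×10^5 Pa = 0.6769 MPa
limestone: 2680 kg/m³ × 9.81 m/s² × 3120 m = 8.203×10^7 Pa = 82.03 MPa
Total = 6.471 + 10.12 + 0.6769 + 82.03 = 99.299 MPa
Pore pressure P_p = λ·σ_v = 0.53 × 99.30 MPa = 52.63 MPa
Effective stress σ' = σ_v − P_p = 99.30 − 52.63 = 46.670 MPa = 0.46670 kbar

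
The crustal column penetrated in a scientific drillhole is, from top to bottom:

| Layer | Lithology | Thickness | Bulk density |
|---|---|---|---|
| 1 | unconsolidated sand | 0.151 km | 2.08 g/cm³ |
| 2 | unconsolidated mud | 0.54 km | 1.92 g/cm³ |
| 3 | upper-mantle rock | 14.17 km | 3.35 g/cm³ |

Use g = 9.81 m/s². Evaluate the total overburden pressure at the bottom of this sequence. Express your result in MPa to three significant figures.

unconsolidated sand: 2080 kg/m³ × 9.81 m/s² × 151 m = 3.081×10^6 Pa = 3.081 MPa
unconsolidated mud: 1920 kg/m³ × 9.81 m/s² × 540 m = 1.017×10^7 Pa = 10.17 MPa
upper-mantle rock: 3350 kg/m³ × 9.81 m/s² × 14170 m = 4.657×10^8 Pa = 465.7 MPa
Total = 3.081 + 10.17 + 465.7 = 478.93 MPa

479 MPa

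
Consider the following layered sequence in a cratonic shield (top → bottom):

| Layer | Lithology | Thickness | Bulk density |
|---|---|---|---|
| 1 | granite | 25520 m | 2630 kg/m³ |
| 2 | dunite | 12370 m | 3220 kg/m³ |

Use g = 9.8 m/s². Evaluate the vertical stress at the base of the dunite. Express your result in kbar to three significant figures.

granite: 2630 kg/m³ × 9.8 m/s² × 25520 m = 6.578×10^8 Pa = 6.578 kbar
dunite: 3220 kg/m³ × 9.8 m/s² × 12370 m = 3.903×10^8 Pa = 3.903 kbar
Total = 6.578 + 3.903 = 10.481 kbar

10.5 kbar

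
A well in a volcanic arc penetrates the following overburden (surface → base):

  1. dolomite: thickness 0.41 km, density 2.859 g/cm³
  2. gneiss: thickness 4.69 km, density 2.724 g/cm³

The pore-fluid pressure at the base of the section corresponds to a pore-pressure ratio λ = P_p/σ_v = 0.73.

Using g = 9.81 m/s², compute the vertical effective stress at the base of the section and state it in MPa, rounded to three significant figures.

Overburden (lithostatic) stress σ_v:
dolomite: 2859 kg/m³ × 9.81 m/s² × 410 m = 1.150×10^7 Pa = 11.50 MPa
gneiss: 2724 kg/m³ × 9.81 m/s² × 4690 m = 1.253×10^8 Pa = 125.3 MPa
Total = 11.50 + 125.3 = 136.83 MPa
Pore pressure P_p = λ·σ_v = 0.73 × 136.8 MPa = 99.88 MPa
Effective stress σ' = σ_v − P_p = 136.8 − 99.88 = 36.943 MPa

36.9 MPa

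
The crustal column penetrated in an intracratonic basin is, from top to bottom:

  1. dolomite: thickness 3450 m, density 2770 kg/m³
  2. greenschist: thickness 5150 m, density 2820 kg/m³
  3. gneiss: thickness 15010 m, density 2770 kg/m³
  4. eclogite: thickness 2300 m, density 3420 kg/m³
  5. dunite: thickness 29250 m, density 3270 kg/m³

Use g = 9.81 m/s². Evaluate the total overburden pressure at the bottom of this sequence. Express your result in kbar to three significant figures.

dolomite: 2770 kg/m³ × 9.81 m/s² × 3450 m = 9.375×10^7 Pa = 0.9375 kbar
greenschist: 2820 kg/m³ × 9.81 m/s² × 5150 m = 1.425×10^8 Pa = 1.425 kbar
gneiss: 2770 kg/m³ × 9.81 m/s² × 15010 m = 4.079×10^8 Pa = 4.079 kbar
eclogite: 3420 kg/m³ × 9.81 m/s² × 2300 m = 7.717×10^7 Pa = 0.7717 kbar
dunite: 3270 kg/m³ × 9.81 m/s² × 29250 m = 9.383×10^8 Pa = 9.383 kbar
Total = 0.9375 + 1.425 + 4.079 + 0.7717 + 9.383 = 16.596 kbar

16.6 kbar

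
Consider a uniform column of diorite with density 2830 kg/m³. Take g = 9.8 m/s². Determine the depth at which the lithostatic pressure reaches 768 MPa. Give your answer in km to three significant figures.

h = P/(ρg) = 768 MPa / (2830 kg/m³ × 9.8 m/s²) = 7.680×10^8 Pa / 27734 Pa/m = 27692 m
= 27.692 km

27.7 km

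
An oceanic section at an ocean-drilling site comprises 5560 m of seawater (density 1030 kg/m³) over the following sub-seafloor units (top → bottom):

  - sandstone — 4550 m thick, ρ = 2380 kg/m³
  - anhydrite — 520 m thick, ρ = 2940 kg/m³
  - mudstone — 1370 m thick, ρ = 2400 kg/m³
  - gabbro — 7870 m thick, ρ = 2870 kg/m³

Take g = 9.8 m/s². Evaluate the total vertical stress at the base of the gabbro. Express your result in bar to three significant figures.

seawater: 1030 kg/m³ × 9.8 m/s² × 5560 m = 5.612×10^7 Pa = 561.2 bar
sandstone: 2380 kg/m³ × 9.8 m/s² × 4550 m = 1.061×10^8 Pa = 1061 bar
anhydrite: 2940 kg/m³ × 9.8 m/s² × 520 m = 1.498×10^7 Pa = 149.8 bar
mudstone: 2400 kg/m³ × 9.8 m/s² × 1370 m = 3.222×10^7 Pa = 322.2 bar
gabbro: 2870 kg/m³ × 9.8 m/s² × 7870 m = 2.214×10^8 Pa = 2214 bar
Total = 561.2 + 1061 + 149.8 + 322.2 + 2214 = 4308.0 bar

4310 bar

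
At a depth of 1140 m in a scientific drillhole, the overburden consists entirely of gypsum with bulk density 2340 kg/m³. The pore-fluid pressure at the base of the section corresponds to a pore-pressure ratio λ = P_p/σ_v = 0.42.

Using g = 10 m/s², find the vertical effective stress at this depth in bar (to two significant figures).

150 bar

Overburden (lithostatic) stress σ_v:
gypsum: 2340 kg/m³ × 10 m/s² × 1140 m = 2.668×10^7 Pa = 26.68 MPa
Pore pressure P_p = λ·σ_v = 0.42 × 26.68 MPa = 11.20 MPa
Effective stress σ' = σ_v − P_p = 26.68 − 11.20 = 15.472 MPa = 154.72 bar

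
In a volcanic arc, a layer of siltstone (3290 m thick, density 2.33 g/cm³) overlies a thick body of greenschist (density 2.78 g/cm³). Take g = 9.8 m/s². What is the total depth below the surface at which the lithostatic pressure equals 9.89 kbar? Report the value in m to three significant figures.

36800 m

Pressure at base of upper layers: 2330×9.8×3290 = 7.512×10^7 Pa = 0.7512 kbar
Remaining pressure to be supplied by greenschist: 9.890×10^8 − 7.512×10^7 = 9.139×10^8 Pa
Additional depth in greenschist = 9.139×10^8 Pa / (2780 kg/m³ × 9.8 m/s²) = 33544 m
Total depth = 3290 m + 33544 m = 36834 m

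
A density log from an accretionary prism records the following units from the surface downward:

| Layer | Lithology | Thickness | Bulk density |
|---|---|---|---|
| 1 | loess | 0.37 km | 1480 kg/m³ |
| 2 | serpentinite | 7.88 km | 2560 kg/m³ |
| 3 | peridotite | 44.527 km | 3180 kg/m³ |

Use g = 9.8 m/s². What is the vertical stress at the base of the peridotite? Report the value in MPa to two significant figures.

loess: 1480 kg/m³ × 9.8 m/s² × 370 m = 5.366×10^6 Pa = 5.366 MPa
serpentinite: 2560 kg/m³ × 9.8 m/s² × 7880 m = 1.977×10^8 Pa = 197.7 MPa
peridotite: 3180 kg/m³ × 9.8 m/s² × 44527 m = 1.388×10^9 Pa = 1388 MPa
Total = 5.366 + 197.7 + 1388 = 1590.7 MPa

1600 MPa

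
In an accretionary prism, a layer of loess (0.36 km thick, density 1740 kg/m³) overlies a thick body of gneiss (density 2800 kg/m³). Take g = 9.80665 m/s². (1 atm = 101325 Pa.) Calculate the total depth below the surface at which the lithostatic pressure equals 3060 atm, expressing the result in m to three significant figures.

11400 m

Pressure at base of upper layers: 1740×9.80665×360 = 6.143×10^6 Pa = 60.63 atm
Remaining pressure to be supplied by gneiss: 3.101×10^8 − 6.143×10^6 = 3.039×10^8 Pa
Additional depth in gneiss = 3.039×10^8 Pa / (2800 kg/m³ × 9.80665 m/s²) = 11068 m
Total depth = 360 m + 11068 m = 11428 m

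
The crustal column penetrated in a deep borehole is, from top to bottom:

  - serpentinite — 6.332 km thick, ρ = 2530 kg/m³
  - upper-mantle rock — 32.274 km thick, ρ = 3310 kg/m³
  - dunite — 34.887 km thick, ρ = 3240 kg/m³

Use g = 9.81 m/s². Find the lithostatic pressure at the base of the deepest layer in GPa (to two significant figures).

2.3 GPa

serpentinite: 2530 kg/m³ × 9.81 m/s² × 6332 m = 1.572×10^8 Pa = 0.1572 GPa
upper-mantle rock: 3310 kg/m³ × 9.81 m/s² × 32274 m = 1.048×10^9 Pa = 1.048 GPa
dunite: 3240 kg/m³ × 9.81 m/s² × 34887 m = 1.109×10^9 Pa = 1.109 GPa
Total = 0.1572 + 1.048 + 1.109 = 2.3140 GPa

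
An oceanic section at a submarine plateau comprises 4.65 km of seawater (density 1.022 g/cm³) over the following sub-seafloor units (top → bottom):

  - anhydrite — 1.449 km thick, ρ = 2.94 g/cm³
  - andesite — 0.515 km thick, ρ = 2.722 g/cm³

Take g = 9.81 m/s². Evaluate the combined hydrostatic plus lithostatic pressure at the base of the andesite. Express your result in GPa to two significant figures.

0.10 GPa

seawater: 1022 kg/m³ × 9.81 m/s² × 4650 m = 4.662×10^7 Pa = 0.04662 GPa
anhydrite: 2940 kg/m³ × 9.81 m/s² × 1449 m = 4.179×10^7 Pa = 0.04179 GPa
andesite: 2722 kg/m³ × 9.81 m/s² × 515 m = 1.375×10^7 Pa = 0.01375 GPa
Total = 0.04662 + 0.04179 + 0.01375 = 0.10216 GPa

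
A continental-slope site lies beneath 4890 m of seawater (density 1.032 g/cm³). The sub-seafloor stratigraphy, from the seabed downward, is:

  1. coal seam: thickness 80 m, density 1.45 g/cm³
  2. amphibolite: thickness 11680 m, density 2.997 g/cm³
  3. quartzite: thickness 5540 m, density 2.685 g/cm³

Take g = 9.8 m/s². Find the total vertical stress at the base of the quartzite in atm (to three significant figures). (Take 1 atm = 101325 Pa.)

seawater: 1032 kg/m³ × 9.8 m/s² × 4890 m = 4.946×10^7 Pa = 488.1 atm
coal seam: 1450 kg/m³ × 9.8 m/s² × 80 m = 1.137×10^6 Pa = 11.22 atm
amphibolite: 2997 kg/m³ × 9.8 m/s² × 11680 m = 3.430×10^8 Pa = 3386 atm
quartzite: 2685 kg/m³ × 9.8 m/s² × 5540 m = 1.458×10^8 Pa = 1439 atm
Total = 488.1 + 11.22 + 3386 + 1439 = 5323.6 atm

5320 atm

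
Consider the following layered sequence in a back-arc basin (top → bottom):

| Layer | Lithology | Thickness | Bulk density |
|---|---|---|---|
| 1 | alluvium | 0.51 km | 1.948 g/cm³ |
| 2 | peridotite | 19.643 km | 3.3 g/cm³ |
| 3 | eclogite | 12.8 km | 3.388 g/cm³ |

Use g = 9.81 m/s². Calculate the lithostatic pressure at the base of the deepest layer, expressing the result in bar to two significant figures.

11000 bar

alluvium: 1948 kg/m³ × 9.81 m/s² × 510 m = 9.746×10^6 Pa = 97.46 bar
peridotite: 3300 kg/m³ × 9.81 m/s² × 19643 m = 6.359×10^8 Pa = 6359 bar
eclogite: 3388 kg/m³ × 9.81 m/s² × 12800 m = 4.254×10^8 Pa = 4254 bar
Total = 97.46 + 6359 + 4254 = 10711 bar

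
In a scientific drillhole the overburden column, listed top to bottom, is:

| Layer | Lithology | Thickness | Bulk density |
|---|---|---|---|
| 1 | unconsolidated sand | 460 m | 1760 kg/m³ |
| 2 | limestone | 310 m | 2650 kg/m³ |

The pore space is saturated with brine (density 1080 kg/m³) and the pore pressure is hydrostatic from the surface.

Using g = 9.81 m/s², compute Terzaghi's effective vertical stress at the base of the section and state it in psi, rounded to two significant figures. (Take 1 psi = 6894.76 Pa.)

Overburden (lithostatic) stress σ_v:
unconsolidated sand: 1760 kg/m³ × 9.81 m/s² × 460 m = 7.942×10^6 Pa = 7.942 MPa
limestone: 2650 kg/m³ × 9.81 m/s² × 310 m = 8.059×10^6 Pa = 8.059 MPa
Total = 7.942 + 8.059 = 16.001 MPa
Pore pressure P_p = 1080 kg/m³ × 9.81 m/s² × 770 m = 8.158×10^6 Pa = 8.158 MPa
Effective stress σ' = σ_v − P_p = 16.00 − 8.158 = 7.8431 MPa = 1137.5 psi

1100 psi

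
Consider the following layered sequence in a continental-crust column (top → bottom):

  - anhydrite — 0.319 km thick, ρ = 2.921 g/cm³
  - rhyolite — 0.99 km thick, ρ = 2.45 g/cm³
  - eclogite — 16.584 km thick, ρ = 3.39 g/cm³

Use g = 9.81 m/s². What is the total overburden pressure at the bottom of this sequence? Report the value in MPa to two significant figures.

580 MPa

anhydrite: 2921 kg/m³ × 9.81 m/s² × 319 m = 9.141×10^6 Pa = 9.141 MPa
rhyolite: 2450 kg/m³ × 9.81 m/s² × 990 m = 2.379×10^7 Pa = 23.79 MPa
eclogite: 3390 kg/m³ × 9.81 m/s² × 16584 m = 5.515×10^8 Pa = 551.5 MPa
Total = 9.141 + 23.79 + 551.5 = 584.45 MPa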